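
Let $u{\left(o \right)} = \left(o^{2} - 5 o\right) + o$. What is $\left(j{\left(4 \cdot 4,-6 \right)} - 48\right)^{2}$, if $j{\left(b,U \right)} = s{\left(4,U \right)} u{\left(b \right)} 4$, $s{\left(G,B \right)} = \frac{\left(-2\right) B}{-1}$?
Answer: $85821696$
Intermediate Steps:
$s{\left(G,B \right)} = 2 B$ ($s{\left(G,B \right)} = - 2 B \left(-1\right) = 2 B$)
$u{\left(o \right)} = o^{2} - 4 o$
$j{\left(b,U \right)} = 8 U b \left(-4 + b\right)$ ($j{\left(b,U \right)} = 2 U b \left(-4 + b\right) 4 = 8 U b \left(-4 + b\right)$)
$\left(j{\left(4 \cdot 4,-6 \right)} - 48\right)^{2} = \left(8 \left(-6\right) 4 \cdot 4 \left(-4 + 4 \cdot 4\right) - 48\right)^{2} = \left(8 \left(-6\right) 16 \left(-4 + 16\right) - 48\right)^{2} = \left(8 \left(-6\right) 16 \cdot 12 - 48\right)^{2} = \left(-9216 - 48\right)^{2} = \left(-9264\right)^{2} = 85821696$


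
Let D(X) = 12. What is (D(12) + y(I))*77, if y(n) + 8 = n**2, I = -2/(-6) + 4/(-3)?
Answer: 385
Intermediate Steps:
I = -1 (I = -2*(-1/6) + 4*(-1/3) = 1/3 - 4/3 = -1)
y(n) = -8 + n**2
(D(12) + y(I))*77 = (12 + (-8 + (-1)**2))*77 = (12 + (-8 + 1))*77 = (12 - 7)*77 = 5*77 = 385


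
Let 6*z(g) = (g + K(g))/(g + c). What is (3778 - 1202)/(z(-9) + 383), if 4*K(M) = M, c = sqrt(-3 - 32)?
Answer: 7327359872/1089846641 - 309120*I*sqrt(35)/1089846641 ≈ 6.7233 - 0.001678*I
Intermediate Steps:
c = I*sqrt(35) (c = sqrt(-35) = I*sqrt(35) ≈ 5.9161*I)
K(M) = M/4
z(g) = 5*g/(24*(g + I*sqrt(35))) (z(g) = ((g + g/4)/(g + I*sqrt(35)))/6 = ((5*g/4)/(g + I*sqrt(35)))/6 = (5*g/(4*(g + I*sqrt(35))))/6 = 5*g/(24*(g + I*sqrt(35))))
(3778 - 1202)/(z(-9) + 383) = (3778 - 1202)/((5/24)*(-9)/(-9 + I*sqrt(35)) + 383) = 2576/(-15/(8*(-9 + I*sqrt(35))) + 383) = 2576/(383 - 15/(8*(-9 + I*sqrt(35))))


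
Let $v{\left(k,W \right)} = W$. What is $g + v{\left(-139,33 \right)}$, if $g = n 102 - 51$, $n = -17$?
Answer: $-1752$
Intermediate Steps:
$g = -1785$ ($g = \left(-17\right) 102 - 51 = -1734 - 51 = -1785$)
$g + v{\left(-139,33 \right)} = -1785 + 33 = -1752$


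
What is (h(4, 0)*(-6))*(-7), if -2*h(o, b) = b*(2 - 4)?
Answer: 0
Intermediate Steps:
h(o, b) = b (h(o, b) = -b*(2 - 4)/2 = -b*(-2)/2 = -(-1)*b = b)
(h(4, 0)*(-6))*(-7) = (0*(-6))*(-7) = 0*(-7) = 0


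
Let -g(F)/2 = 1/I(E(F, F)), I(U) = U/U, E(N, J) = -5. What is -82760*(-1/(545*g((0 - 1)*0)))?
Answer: -8276/109 ≈ -75.927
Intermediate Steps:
I(U) = 1
g(F) = -2 (g(F) = -2/1 = -2)
-82760*(-1/(545*g((0 - 1)*0))) = -82760/((-545*(-2))) = -82760/1090 = -82760*1/1090 = -8276/109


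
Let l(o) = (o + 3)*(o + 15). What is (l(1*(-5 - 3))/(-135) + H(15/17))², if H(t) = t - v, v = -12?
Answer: 36385024/210681 ≈ 172.70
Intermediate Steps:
l(o) = (3 + o)*(15 + o)
H(t) = 12 + t (H(t) = t - 1*(-12) = t + 12 = 12 + t)
(l(1*(-5 - 3))/(-135) + H(15/17))² = ((45 + (1*(-5 - 3))² + 18*(1*(-5 - 3)))/(-135) + (12 + 15/17))² = ((45 + (1*(-8))² + 18*(1*(-8)))*(-1/135) + (12 + 15*(1/17)))² = ((45 + (-8)² + 18*(-8))*(-1/135) + (12 + 15/17))² = ((45 + 64 - 144)*(-1/135) + 219/17)² = (-35*(-1/135) + 219/17)² = (7/27 + 219/17)² = (6032/459)² = 36385024/210681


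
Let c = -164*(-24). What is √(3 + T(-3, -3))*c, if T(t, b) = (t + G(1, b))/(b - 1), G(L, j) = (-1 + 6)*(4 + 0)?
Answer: 1968*I*√5 ≈ 4400.6*I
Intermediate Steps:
G(L, j) = 20 (G(L, j) = 5*4 = 20)
T(t, b) = (20 + t)/(-1 + b) (T(t, b) = (t + 20)/(b - 1) = (20 + t)/(-1 + b))
c = 3936
√(3 + T(-3, -3))*c = √(3 + (20 - 3)/(-1 - 3))*3936 = √(3 + 17/(-4))*3936 = √(3 - ¼*17)*3936 = √(3 - 17/4)*3936 = √(-5/4)*3936 = (I*√5/2)*3936 = 1968*I*√5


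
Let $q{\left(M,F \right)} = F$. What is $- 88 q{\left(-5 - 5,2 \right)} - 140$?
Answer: $-316$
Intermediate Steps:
$- 88 q{\left(-5 - 5,2 \right)} - 140 = \left(-88\right) 2 - 140 = -176 - 140 = -316$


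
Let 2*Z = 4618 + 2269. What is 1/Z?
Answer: 2/6887 ≈ 0.00029040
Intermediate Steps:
Z = 6887/2 (Z = (4618 + 2269)/2 = (½)*6887 = 6887/2 ≈ 3443.5)
1/Z = 1/(6887/2) = 2/6887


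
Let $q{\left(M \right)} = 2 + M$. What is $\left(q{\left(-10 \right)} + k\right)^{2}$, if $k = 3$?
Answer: $25$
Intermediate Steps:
$\left(q{\left(-10 \right)} + k\right)^{2} = \left(\left(2 - 10\right) + 3\right)^{2} = \left(-8 + 3\right)^{2} = \left(-5\right)^{2} = 25$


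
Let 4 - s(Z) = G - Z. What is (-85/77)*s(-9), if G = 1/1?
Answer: 510/77 ≈ 6.6234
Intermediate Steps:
G = 1
s(Z) = 3 + Z (s(Z) = 4 - (1 - Z) = 4 + (-1 + Z) = 3 + Z)
(-85/77)*s(-9) = (-85/77)*(3 - 9) = -85*1/77*(-6) = -85/77*(-6) = 510/77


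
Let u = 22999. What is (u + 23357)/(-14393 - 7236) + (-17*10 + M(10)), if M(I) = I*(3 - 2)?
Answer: -3506996/21629 ≈ -162.14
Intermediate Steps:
M(I) = I (M(I) = I*1 = I)
(u + 23357)/(-14393 - 7236) + (-17*10 + M(10)) = (22999 + 23357)/(-14393 - 7236) + (-17*10 + 10) = 46356/(-21629) + (-170 + 10) = 46356*(-1/21629) - 160 = -46356/21629 - 160 = -3506996/21629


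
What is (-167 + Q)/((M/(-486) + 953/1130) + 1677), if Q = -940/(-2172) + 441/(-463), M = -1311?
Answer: -642478985055/6445284875062 ≈ -0.099682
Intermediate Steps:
Q = -130658/251409 (Q = -940*(-1/2172) + 441*(-1/463) = 235/543 - 441/463 = -130658/251409 ≈ -0.51970)
(-167 + Q)/((M/(-486) + 953/1130) + 1677) = (-167 - 130658/251409)/((-1311/(-486) + 953/1130) + 1677) = -42115961/(251409*((-1311*(-1/486) + 953*(1/1130)) + 1677)) = -42115961/(251409*((437/162 + 953/1130) + 1677)) = -42115961/(251409*(162049/45765 + 1677)) = -42115961/(251409*76909954/45765) = -42115961/251409*45765/76909954 = -642478985055/6445284875062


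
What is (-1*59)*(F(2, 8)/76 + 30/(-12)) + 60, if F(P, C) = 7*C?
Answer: 6233/38 ≈ 164.03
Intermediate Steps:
(-1*59)*(F(2, 8)/76 + 30/(-12)) + 60 = (-1*59)*((7*8)/76 + 30/(-12)) + 60 = -59*(56*(1/76) + 30*(-1/12)) + 60 = -59*(14/19 - 5/2) + 60 = -59*(-67/38) + 60 = 3953/38 + 60 = 6233/38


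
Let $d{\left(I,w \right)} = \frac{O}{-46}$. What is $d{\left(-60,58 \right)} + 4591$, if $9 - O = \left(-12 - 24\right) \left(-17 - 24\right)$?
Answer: $\frac{212653}{46} \approx 4622.9$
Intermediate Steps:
$O = -1467$ ($O = 9 - \left(-12 - 24\right) \left(-17 - 24\right) = 9 - \left(-36\right) \left(-41\right) = 9 - 1476 = -1467$)
$d{\left(I,w \right)} = \frac{1467}{46}$ ($d{\left(I,w \right)} = - \frac{1467}{-46} = \left(-1467\right) \left(- \frac{1}{46}\right) = \frac{1467}{46}$)
$d{\left(-60,58 \right)} + 4591 = \frac{1467}{46} + 4591 = \frac{212653}{46}$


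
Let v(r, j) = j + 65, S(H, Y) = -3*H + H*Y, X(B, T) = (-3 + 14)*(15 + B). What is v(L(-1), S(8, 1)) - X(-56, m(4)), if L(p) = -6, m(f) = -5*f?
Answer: 500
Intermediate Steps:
X(B, T) = 165 + 11*B (X(B, T) = 11*(15 + B) = 165 + 11*B)
v(r, j) = 65 + j
v(L(-1), S(8, 1)) - X(-56, m(4)) = (65 + 8*(-3 + 1)) - (165 + 11*(-56)) = (65 + 8*(-2)) - (165 - 616) = (65 - 16) - 1*(-451) = 49 + 451 = 500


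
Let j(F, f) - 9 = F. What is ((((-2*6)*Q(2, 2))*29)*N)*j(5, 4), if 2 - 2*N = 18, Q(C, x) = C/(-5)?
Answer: -77952/5 ≈ -15590.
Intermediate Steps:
j(F, f) = 9 + F
Q(C, x) = -C/5 (Q(C, x) = C*(-1/5) = -C/5)
N = -8 (N = 1 - 1/2*18 = 1 - 9 = -8)
((((-2*6)*Q(2, 2))*29)*N)*j(5, 4) = ((((-2*6)*(-1/5*2))*29)*(-8))*(9 + 5) = ((-12*(-2/5)*29)*(-8))*14 = (((24/5)*29)*(-8))*14 = ((696/5)*(-8))*14 = -5568/5*14 = -77952/5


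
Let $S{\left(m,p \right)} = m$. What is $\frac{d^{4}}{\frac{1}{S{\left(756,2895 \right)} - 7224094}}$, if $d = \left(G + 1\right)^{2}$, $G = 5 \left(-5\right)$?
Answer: $-795111199749439488$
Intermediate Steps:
$G = -25$
$d = 576$ ($d = \left(-25 + 1\right)^{2} = \left(-24\right)^{2} = 576$)
$\frac{d^{4}}{\frac{1}{S{\left(756,2895 \right)} - 7224094}} = \frac{576^{4}}{\frac{1}{756 - 7224094}} = \frac{110075314176}{\frac{1}{-7223338}} = \frac{110075314176}{- \frac{1}{7223338}} = 110075314176 \left(-7223338\right) = -795111199749439488$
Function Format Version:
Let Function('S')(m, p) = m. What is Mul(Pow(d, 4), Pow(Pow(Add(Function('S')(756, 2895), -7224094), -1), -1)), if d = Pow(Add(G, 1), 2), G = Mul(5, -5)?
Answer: -795111199749439488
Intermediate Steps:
G = -25
d = 576 (d = Pow(Add(-25, 1), 2) = Pow(-24, 2) = 576)
Mul(Pow(d, 4), Pow(Pow(Add(Function('S')(756, 2895), -7224094), -1), -1)) = Mul(Pow(576, 4), Pow(Pow(Add(756, -7224094), -1), -1)) = Mul(110075314176, Pow(Pow(-7223338, -1), -1)) = Mul(110075314176, Pow(Rational(-1, 7223338), -1)) = Mul(110075314176, -7223338) = -795111199749439488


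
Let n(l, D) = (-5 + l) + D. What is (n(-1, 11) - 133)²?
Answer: 16384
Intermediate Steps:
n(l, D) = -5 + D + l
(n(-1, 11) - 133)² = ((-5 + 11 - 1) - 133)² = (5 - 133)² = (-128)² = 16384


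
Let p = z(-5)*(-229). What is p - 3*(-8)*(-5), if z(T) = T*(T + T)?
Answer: -11570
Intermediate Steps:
z(T) = 2*T² (z(T) = T*(2*T) = 2*T²)
p = -11450 (p = (2*(-5)²)*(-229) = (2*25)*(-229) = 50*(-229) = -11450)
p - 3*(-8)*(-5) = -11450 - 3*(-8)*(-5) = -11450 + 24*(-5) = -11450 - 120 = -11570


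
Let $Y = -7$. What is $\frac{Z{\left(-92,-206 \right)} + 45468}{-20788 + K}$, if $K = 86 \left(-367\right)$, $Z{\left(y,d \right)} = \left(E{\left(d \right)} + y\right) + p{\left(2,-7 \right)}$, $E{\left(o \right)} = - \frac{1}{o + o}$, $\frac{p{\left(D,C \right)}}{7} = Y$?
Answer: $- \frac{746989}{862728} \approx -0.86585$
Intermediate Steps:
$p{\left(D,C \right)} = -49$ ($p{\left(D,C \right)} = 7 \left(-7\right) = -49$)
$E{\left(o \right)} = - \frac{1}{2 o}$
$Z{\left(y,d \right)} = -49 + y - \frac{1}{2 d}$ ($Z{\left(y,d \right)} = \left(- \frac{1}{2 d} + y\right) - 49 = \left(y - \frac{1}{2 d}\right) - 49 = -49 + y - \frac{1}{2 d}$)
$K = -31562$
$\frac{Z{\left(-92,-206 \right)} + 45468}{-20788 + K} = \frac{\left(-49 - 92 - \frac{1}{2 \left(-206\right)}\right) + 45468}{-20788 - 31562} = \frac{\left(-49 - 92 - - \frac{1}{412}\right) + 45468}{-52350} = \left(\left(-49 - 92 + \frac{1}{412}\right) + 45468\right) \left(- \frac{1}{52350}\right) = \left(- \frac{58091}{412} + 45468\right) \left(- \frac{1}{52350}\right) = \frac{18674725}{412} \left(- \frac{1}{52350}\right) = - \frac{746989}{862728}$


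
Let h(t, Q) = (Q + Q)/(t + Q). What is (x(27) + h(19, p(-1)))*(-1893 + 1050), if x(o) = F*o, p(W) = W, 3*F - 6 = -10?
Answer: 91325/3 ≈ 30442.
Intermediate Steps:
F = -4/3 (F = 2 + (⅓)*(-10) = 2 - 10/3 = -4/3 ≈ -1.3333)
x(o) = -4*o/3
h(t, Q) = 2*Q/(Q + t) (h(t, Q) = (2*Q)/(Q + t) = 2*Q/(Q + t))
(x(27) + h(19, p(-1)))*(-1893 + 1050) = (-4/3*27 + 2*(-1)/(-1 + 19))*(-1893 + 1050) = (-36 + 2*(-1)/18)*(-843) = (-36 + 2*(-1)*(1/18))*(-843) = (-36 - ⅑)*(-843) = -325/9*(-843) = 91325/3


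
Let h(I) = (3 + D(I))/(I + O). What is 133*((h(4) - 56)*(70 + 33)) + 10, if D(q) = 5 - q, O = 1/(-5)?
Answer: -752714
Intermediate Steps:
O = -1/5 ≈ -0.20000
h(I) = (8 - I)/(-1/5 + I) (h(I) = (3 + (5 - I))/(I - 1/5) = (8 - I)/(-1/5 + I))
133*((h(4) - 56)*(70 + 33)) + 10 = 133*((5*(8 - 1*4)/(-1 + 5*4) - 56)*(70 + 33)) + 10 = 133*((5*(8 - 4)/(-1 + 20) - 56)*103) + 10 = 133*((5*4/19 - 56)*103) + 10 = 133*((5*(1/19)*4 - 56)*103) + 10 = 133*((20/19 - 56)*103) + 10 = 133*(-1044/19*103) + 10 = 133*(-107532/19) + 10 = -752724 + 10 = -752714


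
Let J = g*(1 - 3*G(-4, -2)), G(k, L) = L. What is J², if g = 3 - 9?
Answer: 1764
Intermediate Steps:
g = -6
J = -42 (J = -6*(1 - 3*(-2)) = -6*(1 + 6) = -6*7 = -42)
J² = (-42)² = 1764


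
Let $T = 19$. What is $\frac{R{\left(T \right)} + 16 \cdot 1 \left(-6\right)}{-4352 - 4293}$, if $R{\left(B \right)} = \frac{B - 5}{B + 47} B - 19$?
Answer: $\frac{3662}{285285} \approx 0.012836$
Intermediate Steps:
$R{\left(B \right)} = -19 + \frac{B \left(-5 + B\right)}{47 + B}$ ($R{\left(B \right)} = \frac{B - 5}{47 + B} B - 19 = \frac{-5 + B}{47 + B} B - 19 = \frac{B \left(-5 + B\right)}{47 + B} - 19 = -19 + \frac{B \left(-5 + B\right)}{47 + B}$)
$\frac{R{\left(T \right)} + 16 \cdot 1 \left(-6\right)}{-4352 - 4293} = \frac{\frac{-893 + 19^{2} - 456}{47 + 19} + 16 \cdot 1 \left(-6\right)}{-4352 - 4293} = \frac{\frac{-893 + 361 - 456}{66} + 16 \left(-6\right)}{-8645} = \left(\frac{1}{66} \left(-988\right) - 96\right) \left(- \frac{1}{8645}\right) = \left(- \frac{494}{33} - 96\right) \left(- \frac{1}{8645}\right) = \left(- \frac{3662}{33}\right) \left(- \frac{1}{8645}\right) = \frac{3662}{285285}$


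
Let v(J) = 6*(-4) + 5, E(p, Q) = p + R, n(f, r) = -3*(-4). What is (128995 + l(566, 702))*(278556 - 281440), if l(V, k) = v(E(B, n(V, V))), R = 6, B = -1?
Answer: -371966784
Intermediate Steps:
n(f, r) = 12
E(p, Q) = 6 + p (E(p, Q) = p + 6 = 6 + p)
v(J) = -19 (v(J) = -24 + 5 = -19)
l(V, k) = -19
(128995 + l(566, 702))*(278556 - 281440) = (128995 - 19)*(278556 - 281440) = 128976*(-2884) = -371966784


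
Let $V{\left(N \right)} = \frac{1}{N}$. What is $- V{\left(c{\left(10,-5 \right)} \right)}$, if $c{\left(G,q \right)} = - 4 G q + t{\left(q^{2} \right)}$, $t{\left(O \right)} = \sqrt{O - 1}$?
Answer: $- \frac{25}{4997} + \frac{\sqrt{6}}{19988} \approx -0.0048805$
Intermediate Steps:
$t{\left(O \right)} = \sqrt{-1 + O}$
$c{\left(G,q \right)} = \sqrt{-1 + q^{2}} - 4 G q$ ($c{\left(G,q \right)} = - 4 G q + \sqrt{-1 + q^{2}} = \sqrt{-1 + q^{2}} - 4 G q$)
$- V{\left(c{\left(10,-5 \right)} \right)} = - \frac{1}{\sqrt{-1 + \left(-5\right)^{2}} - 40 \left(-5\right)} = - \frac{1}{\sqrt{-1 + 25} + 200} = - \frac{1}{\sqrt{24} + 200} = - \frac{1}{2 \sqrt{6} + 200} = - \frac{1}{200 + 2 \sqrt{6}}$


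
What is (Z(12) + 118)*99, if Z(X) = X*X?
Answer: 25938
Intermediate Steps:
Z(X) = X**2
(Z(12) + 118)*99 = (12**2 + 118)*99 = (144 + 118)*99 = 262*99 = 25938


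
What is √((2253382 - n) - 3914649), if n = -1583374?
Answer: I*√77893 ≈ 279.09*I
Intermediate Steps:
√((2253382 - n) - 3914649) = √((2253382 - 1*(-1583374)) - 3914649) = √((2253382 + 1583374) - 3914649) = √(3836756 - 3914649) = √(-77893) = I*√77893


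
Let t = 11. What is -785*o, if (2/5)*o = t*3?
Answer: -129525/2 ≈ -64763.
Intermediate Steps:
o = 165/2 (o = 5*(11*3)/2 = (5/2)*33 = 165/2 ≈ 82.500)
-785*o = -785*165/2 = -129525/2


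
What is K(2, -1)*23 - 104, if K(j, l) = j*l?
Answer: -150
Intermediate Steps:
K(2, -1)*23 - 104 = (2*(-1))*23 - 104 = -2*23 - 104 = -46 - 104 = -150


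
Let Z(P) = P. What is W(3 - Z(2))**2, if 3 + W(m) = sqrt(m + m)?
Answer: (3 - sqrt(2))**2 ≈ 2.5147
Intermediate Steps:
W(m) = -3 + sqrt(2)*sqrt(m) (W(m) = -3 + sqrt(m + m) = -3 + sqrt(2*m) = -3 + sqrt(2)*sqrt(m))
W(3 - Z(2))**2 = (-3 + sqrt(2)*sqrt(3 - 1*2))**2 = (-3 + sqrt(2)*sqrt(3 - 2))**2 = (-3 + sqrt(2)*sqrt(1))**2 = (-3 + sqrt(2)*1)**2 = (-3 + sqrt(2))**2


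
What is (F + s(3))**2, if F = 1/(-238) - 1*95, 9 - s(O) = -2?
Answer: 399720049/56644 ≈ 7056.7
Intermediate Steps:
s(O) = 11 (s(O) = 9 - 1*(-2) = 9 + 2 = 11)
F = -22611/238 (F = -1/238 - 95 = -22611/238 ≈ -95.004)
(F + s(3))**2 = (-22611/238 + 11)**2 = (-19993/238)**2 = 399720049/56644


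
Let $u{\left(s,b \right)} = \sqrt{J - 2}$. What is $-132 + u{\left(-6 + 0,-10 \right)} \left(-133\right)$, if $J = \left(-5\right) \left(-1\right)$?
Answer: $-132 - 133 \sqrt{3} \approx -362.36$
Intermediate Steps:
$J = 5$
$u{\left(s,b \right)} = \sqrt{3}$ ($u{\left(s,b \right)} = \sqrt{5 - 2} = \sqrt{3}$)
$-132 + u{\left(-6 + 0,-10 \right)} \left(-133\right) = -132 + \sqrt{3} \left(-133\right) = -132 - 133 \sqrt{3}$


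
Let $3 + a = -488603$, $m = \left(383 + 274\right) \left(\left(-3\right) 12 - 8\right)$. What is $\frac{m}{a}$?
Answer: $\frac{14454}{244303} \approx 0.059164$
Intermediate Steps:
$m = -28908$ ($m = 657 \left(-36 - 8\right) = 657 \left(-44\right) = -28908$)
$a = -488606$ ($a = -3 - 488603 = -488606$)
$\frac{m}{a} = - \frac{28908}{-488606} = \left(-28908\right) \left(- \frac{1}{488606}\right) = \frac{14454}{244303}$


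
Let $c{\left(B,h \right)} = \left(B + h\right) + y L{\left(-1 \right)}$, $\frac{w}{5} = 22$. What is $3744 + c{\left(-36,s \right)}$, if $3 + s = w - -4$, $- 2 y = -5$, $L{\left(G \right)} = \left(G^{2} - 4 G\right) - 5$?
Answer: $3819$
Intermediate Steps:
$w = 110$ ($w = 5 \cdot 22 = 110$)
$L{\left(G \right)} = -5 + G^{2} - 4 G$
$y = \frac{5}{2}$ ($y = \left(- \frac{1}{2}\right) \left(-5\right) = \frac{5}{2} \approx 2.5$)
$s = 111$ ($s = -3 + \left(110 - -4\right) = -3 + \left(110 + \left(-7 + 11\right)\right) = -3 + \left(110 + 4\right) = -3 + 114 = 111$)
$c{\left(B,h \right)} = B + h$ ($c{\left(B,h \right)} = \left(B + h\right) + \frac{5 \left(-5 + \left(-1\right)^{2} - -4\right)}{2} = \left(B + h\right) + \frac{5 \left(-5 + 1 + 4\right)}{2} = \left(B + h\right) + \frac{5}{2} \cdot 0 = \left(B + h\right) + 0 = B + h$)
$3744 + c{\left(-36,s \right)} = 3744 + \left(-36 + 111\right) = 3744 + 75 = 3819$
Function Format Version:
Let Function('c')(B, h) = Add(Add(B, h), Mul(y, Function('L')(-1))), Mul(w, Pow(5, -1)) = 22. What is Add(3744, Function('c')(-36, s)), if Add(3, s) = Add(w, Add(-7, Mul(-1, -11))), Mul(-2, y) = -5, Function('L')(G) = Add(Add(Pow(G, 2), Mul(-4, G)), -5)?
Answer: 3819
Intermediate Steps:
w = 110 (w = Mul(5, 22) = 110)
Function('L')(G) = Add(-5, Pow(G, 2), Mul(-4, G))
y = Rational(5, 2) (y = Mul(Rational(-1, 2), -5) = Rational(5, 2) ≈ 2.5000)
s = 111 (s = Add(-3, Add(110, Add(-7, Mul(-1, -11)))) = Add(-3, Add(110, Add(-7, 11))) = Add(-3, Add(110, 4)) = Add(-3, 114) = 111)
Function('c')(B, h) = Add(B, h) (Function('c')(B, h) = Add(Add(B, h), Mul(Rational(5, 2), Add(-5, Pow(-1, 2), Mul(-4, -1)))) = Add(Add(B, h), Mul(Rational(5, 2), Add(-5, 1, 4))) = Add(Add(B, h), Mul(Rational(5, 2), 0)) = Add(Add(B, h), 0) = Add(B, h))
Add(3744, Function('c')(-36, s)) = Add(3744, Add(-36, 111)) = Add(3744, 75) = 3819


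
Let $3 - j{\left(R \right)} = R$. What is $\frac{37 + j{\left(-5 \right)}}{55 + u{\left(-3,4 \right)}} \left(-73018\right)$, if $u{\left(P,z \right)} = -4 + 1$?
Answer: $- \frac{1642905}{26} \approx -63189.0$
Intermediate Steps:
$u{\left(P,z \right)} = -3$
$j{\left(R \right)} = 3 - R$
$\frac{37 + j{\left(-5 \right)}}{55 + u{\left(-3,4 \right)}} \left(-73018\right) = \frac{37 + \left(3 - -5\right)}{55 - 3} \left(-73018\right) = \frac{37 + \left(3 + 5\right)}{52} \left(-73018\right) = \left(37 + 8\right) \frac{1}{52} \left(-73018\right) = 45 \cdot \frac{1}{52} \left(-73018\right) = \frac{45}{52} \left(-73018\right) = - \frac{1642905}{26}$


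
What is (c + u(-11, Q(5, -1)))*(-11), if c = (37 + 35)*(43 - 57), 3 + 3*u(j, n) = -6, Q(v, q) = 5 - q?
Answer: 11121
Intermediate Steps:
u(j, n) = -3 (u(j, n) = -1 + (1/3)*(-6) = -1 - 2 = -3)
c = -1008 (c = 72*(-14) = -1008)
(c + u(-11, Q(5, -1)))*(-11) = (-1008 - 3)*(-11) = -1011*(-11) = 11121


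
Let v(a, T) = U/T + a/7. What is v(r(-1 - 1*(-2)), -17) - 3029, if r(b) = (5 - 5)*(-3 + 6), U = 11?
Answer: -51504/17 ≈ -3029.6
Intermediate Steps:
r(b) = 0 (r(b) = 0*3 = 0)
v(a, T) = 11/T + a/7
v(r(-1 - 1*(-2)), -17) - 3029 = (11/(-17) + (⅐)*0) - 3029 = (11*(-1/17) + 0) - 3029 = (-11/17 + 0) - 3029 = -11/17 - 3029 = -51504/17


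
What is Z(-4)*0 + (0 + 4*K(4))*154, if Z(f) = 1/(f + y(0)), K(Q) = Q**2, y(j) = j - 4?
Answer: 9856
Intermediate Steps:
y(j) = -4 + j
Z(f) = 1/(-4 + f) (Z(f) = 1/(f + (-4 + 0)) = 1/(f - 4) = 1/(-4 + f))
Z(-4)*0 + (0 + 4*K(4))*154 = 0/(-4 - 4) + (0 + 4*4**2)*154 = 0/(-8) + (0 + 4*16)*154 = -1/8*0 + (0 + 64)*154 = 0 + 64*154 = 0 + 9856 = 9856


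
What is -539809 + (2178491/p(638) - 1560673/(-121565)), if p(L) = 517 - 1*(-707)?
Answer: -80054443925873/148795560 ≈ -5.3802e+5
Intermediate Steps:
p(L) = 1224 (p(L) = 517 + 707 = 1224)
-539809 + (2178491/p(638) - 1560673/(-121565)) = -539809 + (2178491/1224 - 1560673/(-121565)) = -539809 + (2178491*(1/1224) - 1560673*(-1/121565)) = -539809 + (2178491/1224 + 1560673/121565) = -539809 + 266738522167/148795560 = -80054443925873/148795560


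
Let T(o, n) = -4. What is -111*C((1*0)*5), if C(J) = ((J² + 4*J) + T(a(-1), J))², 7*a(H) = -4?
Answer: -1776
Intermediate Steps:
a(H) = -4/7 (a(H) = (⅐)*(-4) = -4/7)
C(J) = (-4 + J² + 4*J)² (C(J) = ((J² + 4*J) - 4)² = (-4 + J² + 4*J)²)
-111*C((1*0)*5) = -111*(-4 + ((1*0)*5)² + 4*((1*0)*5))² = -111*(-4 + (0*5)² + 4*(0*5))² = -111*(-4 + 0² + 4*0)² = -111*(-4 + 0 + 0)² = -111*(-4)² = -111*16 = -1776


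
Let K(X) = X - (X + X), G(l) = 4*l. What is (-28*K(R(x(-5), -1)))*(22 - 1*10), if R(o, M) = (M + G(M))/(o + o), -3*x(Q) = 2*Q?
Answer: -252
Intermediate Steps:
x(Q) = -2*Q/3
R(o, M) = 5*M/(2*o) (R(o, M) = (M + 4*M)/(o + o) = (5*M)/((2*o)) = (5*M)*(1/(2*o)) = 5*M/(2*o))
K(X) = -X (K(X) = X - 2*X = -X)
(-28*K(R(x(-5), -1)))*(22 - 1*10) = (-(-28)*(5/2)*(-1)/(-⅔*(-5)))*(22 - 1*10) = (-(-28)*(5/2)*(-1)/(10/3))*(22 - 10) = -(-28)*(5/2)*(-1)*(3/10)*12 = -(-28)*(-3)/4*12 = -28*¾*12 = -21*12 = -252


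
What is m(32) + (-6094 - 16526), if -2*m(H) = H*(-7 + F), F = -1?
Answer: -22492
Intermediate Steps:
m(H) = 4*H (m(H) = -H*(-7 - 1)/2 = -H*(-8)/2 = -(-4)*H = 4*H)
m(32) + (-6094 - 16526) = 4*32 + (-6094 - 16526) = 128 - 22620 = -22492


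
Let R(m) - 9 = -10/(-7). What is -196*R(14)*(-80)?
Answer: 163520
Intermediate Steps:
R(m) = 73/7 (R(m) = 9 - 10/(-7) = 9 - 10*(-1/7) = 9 + 10/7 = 73/7)
-196*R(14)*(-80) = -196*73/7*(-80) = -2044*(-80) = 163520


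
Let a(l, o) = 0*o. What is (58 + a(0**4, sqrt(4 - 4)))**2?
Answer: 3364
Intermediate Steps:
a(l, o) = 0
(58 + a(0**4, sqrt(4 - 4)))**2 = (58 + 0)**2 = 58**2 = 3364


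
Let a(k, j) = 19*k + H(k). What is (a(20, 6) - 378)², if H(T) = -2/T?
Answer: 361/100 ≈ 3.6100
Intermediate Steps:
a(k, j) = -2/k + 19*k (a(k, j) = 19*k - 2/k = -2/k + 19*k)
(a(20, 6) - 378)² = ((-2/20 + 19*20) - 378)² = ((-2*1/20 + 380) - 378)² = ((-⅒ + 380) - 378)² = (3799/10 - 378)² = (19/10)² = 361/100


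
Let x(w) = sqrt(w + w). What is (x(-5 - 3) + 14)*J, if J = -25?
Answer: -350 - 100*I ≈ -350.0 - 100.0*I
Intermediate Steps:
x(w) = sqrt(2)*sqrt(w) (x(w) = sqrt(2*w) = sqrt(2)*sqrt(w))
(x(-5 - 3) + 14)*J = (sqrt(2)*sqrt(-5 - 3) + 14)*(-25) = (sqrt(2)*sqrt(-8) + 14)*(-25) = (sqrt(2)*(2*I*sqrt(2)) + 14)*(-25) = (4*I + 14)*(-25) = (14 + 4*I)*(-25) = -350 - 100*I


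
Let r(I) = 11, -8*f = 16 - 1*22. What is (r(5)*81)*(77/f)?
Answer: 91476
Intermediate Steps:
f = ¾ (f = -(16 - 1*22)/8 = -(16 - 22)/8 = -⅛*(-6) = ¾ ≈ 0.75000)
(r(5)*81)*(77/f) = (11*81)*(77/(¾)) = 891*(77*(4/3)) = 891*(308/3) = 91476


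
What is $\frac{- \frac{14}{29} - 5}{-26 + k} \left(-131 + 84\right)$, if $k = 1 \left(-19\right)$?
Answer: $- \frac{2491}{435} \approx -5.7264$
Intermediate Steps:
$k = -19$
$\frac{- \frac{14}{29} - 5}{-26 + k} \left(-131 + 84\right) = \frac{- \frac{14}{29} - 5}{-26 - 19} \left(-131 + 84\right) = \frac{\left(-14\right) \frac{1}{29} - 5}{-45} \left(-47\right) = \left(- \frac{14}{29} - 5\right) \left(- \frac{1}{45}\right) \left(-47\right) = \left(- \frac{159}{29}\right) \left(- \frac{1}{45}\right) \left(-47\right) = \frac{53}{435} \left(-47\right) = - \frac{2491}{435}$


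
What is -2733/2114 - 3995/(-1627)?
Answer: 3998839/3439478 ≈ 1.1626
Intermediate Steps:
-2733/2114 - 3995/(-1627) = -2733*1/2114 - 3995*(-1/1627) = -2733/2114 + 3995/1627 = 3998839/3439478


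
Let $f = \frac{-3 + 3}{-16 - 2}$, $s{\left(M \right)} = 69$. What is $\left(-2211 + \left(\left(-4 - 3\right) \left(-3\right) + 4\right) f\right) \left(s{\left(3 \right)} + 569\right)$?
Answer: $-1410618$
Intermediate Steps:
$f = 0$ ($f = \frac{0}{-18} = 0 \left(- \frac{1}{18}\right) = 0$)
$\left(-2211 + \left(\left(-4 - 3\right) \left(-3\right) + 4\right) f\right) \left(s{\left(3 \right)} + 569\right) = \left(-2211 + \left(\left(-4 - 3\right) \left(-3\right) + 4\right) 0\right) \left(69 + 569\right) = \left(-2211 + \left(\left(-7\right) \left(-3\right) + 4\right) 0\right) 638 = \left(-2211 + \left(21 + 4\right) 0\right) 638 = \left(-2211 + 25 \cdot 0\right) 638 = \left(-2211 + 0\right) 638 = \left(-2211\right) 638 = -1410618$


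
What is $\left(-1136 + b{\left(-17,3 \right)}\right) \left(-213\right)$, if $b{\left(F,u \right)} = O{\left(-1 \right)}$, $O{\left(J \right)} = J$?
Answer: $242181$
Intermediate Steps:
$b{\left(F,u \right)} = -1$
$\left(-1136 + b{\left(-17,3 \right)}\right) \left(-213\right) = \left(-1136 - 1\right) \left(-213\right) = \left(-1137\right) \left(-213\right) = 242181$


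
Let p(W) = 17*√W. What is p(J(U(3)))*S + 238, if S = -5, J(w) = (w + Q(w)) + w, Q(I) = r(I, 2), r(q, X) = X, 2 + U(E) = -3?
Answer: 238 - 170*I*√2 ≈ 238.0 - 240.42*I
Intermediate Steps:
U(E) = -5 (U(E) = -2 - 3 = -5)
Q(I) = 2
J(w) = 2 + 2*w (J(w) = (w + 2) + w = (2 + w) + w = 2 + 2*w)
p(J(U(3)))*S + 238 = (17*√(2 + 2*(-5)))*(-5) + 238 = (17*√(2 - 10))*(-5) + 238 = (17*√(-8))*(-5) + 238 = (17*(2*I*√2))*(-5) + 238 = (34*I*√2)*(-5) + 238 = -170*I*√2 + 238 = 238 - 170*I*√2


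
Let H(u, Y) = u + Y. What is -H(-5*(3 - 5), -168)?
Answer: 158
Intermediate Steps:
H(u, Y) = Y + u
-H(-5*(3 - 5), -168) = -(-168 - 5*(3 - 5)) = -(-168 - 5*(-2)) = -(-168 + 10) = -1*(-158) = 158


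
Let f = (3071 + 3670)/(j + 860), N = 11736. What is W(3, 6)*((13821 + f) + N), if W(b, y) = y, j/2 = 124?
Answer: 84971691/554 ≈ 1.5338e+5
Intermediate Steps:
j = 248 (j = 2*124 = 248)
f = 6741/1108 (f = (3071 + 3670)/(248 + 860) = 6741/1108 ≈ 6.0839)
W(3, 6)*((13821 + f) + N) = 6*((13821 + 6741/1108) + 11736) = 6*(15320409/1108 + 11736) = 6*(28323897/1108) = 84971691/554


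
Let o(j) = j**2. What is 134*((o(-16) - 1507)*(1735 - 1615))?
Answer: -20116080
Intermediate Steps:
134*((o(-16) - 1507)*(1735 - 1615)) = 134*(((-16)**2 - 1507)*(1735 - 1615)) = 134*((256 - 1507)*120) = 134*(-1251*120) = 134*(-150120) = -20116080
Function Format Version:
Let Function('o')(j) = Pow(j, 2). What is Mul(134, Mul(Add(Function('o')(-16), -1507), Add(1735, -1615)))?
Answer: -20116080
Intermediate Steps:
Mul(134, Mul(Add(Function('o')(-16), -1507), Add(1735, -1615))) = Mul(134, Mul(Add(Pow(-16, 2), -1507), Add(1735, -1615))) = Mul(134, Mul(Add(256, -1507), 120)) = Mul(134, Mul(-1251, 120)) = Mul(134, -150120) = -20116080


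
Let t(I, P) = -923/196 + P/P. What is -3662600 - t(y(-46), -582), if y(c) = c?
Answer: -717868873/196 ≈ -3.6626e+6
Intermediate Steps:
t(I, P) = -727/196 (t(I, P) = -923*1/196 + 1 = -923/196 + 1 = -727/196)
-3662600 - t(y(-46), -582) = -3662600 - 1*(-727/196) = -3662600 + 727/196 = -717868873/196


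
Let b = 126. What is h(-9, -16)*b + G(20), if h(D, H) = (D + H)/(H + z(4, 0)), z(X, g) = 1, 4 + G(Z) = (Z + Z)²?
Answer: 1806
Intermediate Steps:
G(Z) = -4 + 4*Z² (G(Z) = -4 + (Z + Z)² = -4 + (2*Z)² = -4 + 4*Z²)
h(D, H) = (D + H)/(1 + H) (h(D, H) = (D + H)/(H + 1) = (D + H)/(1 + H))
h(-9, -16)*b + G(20) = ((-9 - 16)/(1 - 16))*126 + (-4 + 4*20²) = (-25/(-15))*126 + (-4 + 4*400) = -1/15*(-25)*126 + (-4 + 1600) = (5/3)*126 + 1596 = 210 + 1596 = 1806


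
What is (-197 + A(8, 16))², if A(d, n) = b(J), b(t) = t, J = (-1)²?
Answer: 38416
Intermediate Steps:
J = 1
A(d, n) = 1
(-197 + A(8, 16))² = (-197 + 1)² = (-196)² = 38416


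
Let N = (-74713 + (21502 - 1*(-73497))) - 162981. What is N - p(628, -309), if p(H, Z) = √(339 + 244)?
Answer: -142695 - √583 ≈ -1.4272e+5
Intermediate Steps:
p(H, Z) = √583
N = -142695 (N = (-74713 + (21502 + 73497)) - 162981 = (-74713 + 94999) - 162981 = 20286 - 162981 = -142695)
N - p(628, -309) = -142695 - √583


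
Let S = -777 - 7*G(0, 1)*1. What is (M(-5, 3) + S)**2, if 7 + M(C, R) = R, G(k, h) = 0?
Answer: 609961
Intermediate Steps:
M(C, R) = -7 + R
S = -777 (S = -777 - 7*0*1 = -777 + 0*1 = -777 + 0 = -777)
(M(-5, 3) + S)**2 = ((-7 + 3) - 777)**2 = (-4 - 777)**2 = (-781)**2 = 609961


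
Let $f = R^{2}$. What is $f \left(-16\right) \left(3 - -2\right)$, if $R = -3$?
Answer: $-720$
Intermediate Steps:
$f = 9$ ($f = \left(-3\right)^{2} = 9$)
$f \left(-16\right) \left(3 - -2\right) = 9 \left(-16\right) \left(3 - -2\right) = - 144 \left(3 + 2\right) = \left(-144\right) 5 = -720$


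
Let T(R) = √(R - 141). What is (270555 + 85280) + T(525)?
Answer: 355835 + 8*√6 ≈ 3.5585e+5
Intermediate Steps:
T(R) = √(-141 + R)
(270555 + 85280) + T(525) = (270555 + 85280) + √(-141 + 525) = 355835 + √384 = 355835 + 8*√6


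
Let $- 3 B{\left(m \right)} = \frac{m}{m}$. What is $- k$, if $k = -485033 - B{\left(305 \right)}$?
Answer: $\frac{1455098}{3} \approx 4.8503 \cdot 10^{5}$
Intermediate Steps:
$B{\left(m \right)} = - \frac{1}{3}$ ($B{\left(m \right)} = - \frac{m \frac{1}{m}}{3} = \left(- \frac{1}{3}\right) 1 = - \frac{1}{3}$)
$k = - \frac{1455098}{3}$ ($k = -485033 - - \frac{1}{3} = -485033 + \frac{1}{3} = - \frac{1455098}{3} \approx -4.8503 \cdot 10^{5}$)
$- k = \left(-1\right) \left(- \frac{1455098}{3}\right) = \frac{1455098}{3}$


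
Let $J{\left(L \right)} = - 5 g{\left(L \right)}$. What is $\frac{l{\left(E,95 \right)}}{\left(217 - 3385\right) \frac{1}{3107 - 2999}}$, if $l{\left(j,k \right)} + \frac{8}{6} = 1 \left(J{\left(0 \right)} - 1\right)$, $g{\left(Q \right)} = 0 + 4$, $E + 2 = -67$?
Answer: $\frac{67}{88} \approx 0.76136$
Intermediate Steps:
$E = -69$ ($E = -2 - 67 = -69$)
$g{\left(Q \right)} = 4$
$J{\left(L \right)} = -20$ ($J{\left(L \right)} = \left(-5\right) 4 = -20$)
$l{\left(j,k \right)} = - \frac{67}{3}$ ($l{\left(j,k \right)} = - \frac{4}{3} + 1 \left(-20 - 1\right) = - \frac{4}{3} + 1 \left(-21\right) = - \frac{4}{3} - 21 = - \frac{67}{3}$)
$\frac{l{\left(E,95 \right)}}{\left(217 - 3385\right) \frac{1}{3107 - 2999}} = - \frac{67}{3 \frac{217 - 3385}{3107 - 2999}} = - \frac{67}{3 \left(- \frac{3168}{108}\right)} = - \frac{67}{3 \left(\left(-3168\right) \frac{1}{108}\right)} = - \frac{67}{3 \left(- \frac{88}{3}\right)} = \left(- \frac{67}{3}\right) \left(- \frac{3}{88}\right) = \frac{67}{88}$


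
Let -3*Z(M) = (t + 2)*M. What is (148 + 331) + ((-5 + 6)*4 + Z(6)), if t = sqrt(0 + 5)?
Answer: 479 - 2*sqrt(5) ≈ 474.53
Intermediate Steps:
t = sqrt(5) ≈ 2.2361
Z(M) = -M*(2 + sqrt(5))/3 (Z(M) = -(sqrt(5) + 2)*M/3 = -(2 + sqrt(5))*M/3 = -M*(2 + sqrt(5))/3)
(148 + 331) + ((-5 + 6)*4 + Z(6)) = (148 + 331) + ((-5 + 6)*4 - 1/3*6*(2 + sqrt(5))) = 479 + (1*4 + (-4 - 2*sqrt(5))) = 479 + (4 + (-4 - 2*sqrt(5))) = 479 - 2*sqrt(5)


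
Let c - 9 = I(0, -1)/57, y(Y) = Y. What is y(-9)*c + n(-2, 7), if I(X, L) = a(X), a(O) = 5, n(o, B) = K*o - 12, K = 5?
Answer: -1972/19 ≈ -103.79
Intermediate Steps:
n(o, B) = -12 + 5*o (n(o, B) = 5*o - 12 = -12 + 5*o)
I(X, L) = 5
c = 518/57 (c = 9 + 5/57 = 518/57 ≈ 9.0877)
y(-9)*c + n(-2, 7) = -9*518/57 + (-12 + 5*(-2)) = -1554/19 + (-12 - 10) = -1554/19 - 22 = -1972/19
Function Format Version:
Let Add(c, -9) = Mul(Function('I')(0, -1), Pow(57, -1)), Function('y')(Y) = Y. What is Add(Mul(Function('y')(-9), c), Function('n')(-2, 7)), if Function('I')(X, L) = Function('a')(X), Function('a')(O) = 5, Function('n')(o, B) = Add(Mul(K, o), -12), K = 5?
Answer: Rational(-1972, 19) ≈ -103.79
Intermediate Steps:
Function('n')(o, B) = Add(-12, Mul(5, o)) (Function('n')(o, B) = Add(Mul(5, o), -12) = Add(-12, Mul(5, o)))
Function('I')(X, L) = 5
c = Rational(518, 57) (c = Add(9, Mul(5, Pow(57, -1))) = Add(9, Mul(5, Rational(1, 57))) = Add(9, Rational(5, 57)) = Rational(518, 57) ≈ 9.0877)
Add(Mul(Function('y')(-9), c), Function('n')(-2, 7)) = Add(Mul(-9, Rational(518, 57)), Add(-12, Mul(5, -2))) = Add(Rational(-1554, 19), Add(-12, -10)) = Add(Rational(-1554, 19), -22) = Rational(-1972, 19)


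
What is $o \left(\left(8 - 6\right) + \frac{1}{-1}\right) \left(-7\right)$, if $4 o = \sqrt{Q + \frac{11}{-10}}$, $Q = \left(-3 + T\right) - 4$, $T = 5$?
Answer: $- \frac{7 i \sqrt{310}}{40} \approx - 3.0812 i$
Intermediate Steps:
$Q = -2$ ($Q = \left(-3 + 5\right) - 4 = 2 - 4 = -2$)
$o = \frac{i \sqrt{310}}{40}$ ($o = \frac{\sqrt{-2 + \frac{11}{-10}}}{4} = \frac{\sqrt{-2 + 11 \left(- \frac{1}{10}\right)}}{4} = \frac{\sqrt{-2 - \frac{11}{10}}}{4} = \frac{\sqrt{- \frac{31}{10}}}{4} = \frac{\frac{1}{10} i \sqrt{310}}{4} = \frac{i \sqrt{310}}{40} \approx 0.44017 i$)
$o \left(\left(8 - 6\right) + \frac{1}{-1}\right) \left(-7\right) = \frac{i \sqrt{310}}{40} \left(\left(8 - 6\right) + \frac{1}{-1}\right) \left(-7\right) = \frac{i \sqrt{310}}{40} \left(2 - 1\right) \left(-7\right) = \frac{i \sqrt{310}}{40} \cdot 1 \left(-7\right) = \frac{i \sqrt{310}}{40} \left(-7\right) = - \frac{7 i \sqrt{310}}{40}$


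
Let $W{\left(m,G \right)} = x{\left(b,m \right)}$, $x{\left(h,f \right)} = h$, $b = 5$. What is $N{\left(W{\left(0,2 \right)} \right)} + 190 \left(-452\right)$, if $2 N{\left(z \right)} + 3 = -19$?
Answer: $-85891$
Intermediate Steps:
$W{\left(m,G \right)} = 5$
$N{\left(z \right)} = -11$ ($N{\left(z \right)} = - \frac{3}{2} + \frac{1}{2} \left(-19\right) = - \frac{3}{2} - \frac{19}{2} = -11$)
$N{\left(W{\left(0,2 \right)} \right)} + 190 \left(-452\right) = -11 + 190 \left(-452\right) = -11 - 85880 = -85891$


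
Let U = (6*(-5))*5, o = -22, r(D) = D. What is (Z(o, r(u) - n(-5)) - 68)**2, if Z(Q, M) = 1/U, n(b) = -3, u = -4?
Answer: 104060401/22500 ≈ 4624.9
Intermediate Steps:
U = -150 (U = -30*5 = -150)
Z(Q, M) = -1/150 (Z(Q, M) = 1/(-150) = -1/150)
(Z(o, r(u) - n(-5)) - 68)**2 = (-1/150 - 68)**2 = (-10201/150)**2 = 104060401/22500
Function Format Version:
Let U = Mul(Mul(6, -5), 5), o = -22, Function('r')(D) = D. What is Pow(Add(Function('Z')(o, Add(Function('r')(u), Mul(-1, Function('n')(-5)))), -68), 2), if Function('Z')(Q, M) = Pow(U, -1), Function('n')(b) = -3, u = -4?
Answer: Rational(104060401, 22500) ≈ 4624.9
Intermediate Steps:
U = -150 (U = Mul(-30, 5) = -150)
Function('Z')(Q, M) = Rational(-1, 150) (Function('Z')(Q, M) = Pow(-150, -1) = Rational(-1, 150))
Pow(Add(Function('Z')(o, Add(Function('r')(u), Mul(-1, Function('n')(-5)))), -68), 2) = Pow(Add(Rational(-1, 150), -68), 2) = Pow(Rational(-10201, 150), 2) = Rational(104060401, 22500)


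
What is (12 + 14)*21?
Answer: 546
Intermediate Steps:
(12 + 14)*21 = 26*21 = 546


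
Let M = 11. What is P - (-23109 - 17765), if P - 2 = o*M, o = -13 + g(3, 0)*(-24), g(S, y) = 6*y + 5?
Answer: 39413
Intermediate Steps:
g(S, y) = 5 + 6*y
o = -133 (o = -13 + (5 + 6*0)*(-24) = -13 + (5 + 0)*(-24) = -13 + 5*(-24) = -13 - 120 = -133)
P = -1461 (P = 2 - 133*11 = 2 - 1463 = -1461)
P - (-23109 - 17765) = -1461 - (-23109 - 17765) = -1461 - 1*(-40874) = -1461 + 40874 = 39413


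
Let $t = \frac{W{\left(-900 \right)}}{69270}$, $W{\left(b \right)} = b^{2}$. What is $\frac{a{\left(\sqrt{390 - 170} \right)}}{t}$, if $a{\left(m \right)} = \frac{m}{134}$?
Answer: $\frac{2309 \sqrt{55}}{1809000} \approx 0.009466$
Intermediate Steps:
$t = \frac{27000}{2309}$ ($t = \frac{\left(-900\right)^{2}}{69270} = 810000 \cdot \frac{1}{69270} = \frac{27000}{2309} \approx 11.693$)
$a{\left(m \right)} = \frac{m}{134}$ ($a{\left(m \right)} = m \frac{1}{134} = \frac{m}{134}$)
$\frac{a{\left(\sqrt{390 - 170} \right)}}{t} = \frac{\frac{1}{134} \sqrt{390 - 170}}{\frac{27000}{2309}} = \frac{\sqrt{220}}{134} \cdot \frac{2309}{27000} = \frac{2 \sqrt{55}}{134} \cdot \frac{2309}{27000} = \frac{\sqrt{55}}{67} \cdot \frac{2309}{27000} = \frac{2309 \sqrt{55}}{1809000}$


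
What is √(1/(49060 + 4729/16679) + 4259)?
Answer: 5*√114069032594868561294/818276469 ≈ 65.261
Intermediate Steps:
√(1/(49060 + 4729/16679) + 4259) = √(1/(818276469/16679) + 4259) = √(16679/818276469 + 4259) = √(3485039498150/818276469) = 5*√114069032594868561294/818276469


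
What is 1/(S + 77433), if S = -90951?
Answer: -1/13518 ≈ -7.3975e-5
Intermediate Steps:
1/(S + 77433) = 1/(-90951 + 77433) = 1/(-13518) = -1/13518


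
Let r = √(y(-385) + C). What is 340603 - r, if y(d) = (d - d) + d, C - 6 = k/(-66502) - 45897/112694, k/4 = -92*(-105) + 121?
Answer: 340603 - I*√6344443938741843434/129213386 ≈ 3.406e+5 - 19.493*I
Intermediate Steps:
k = 39124 (k = 4*(-92*(-105) + 121) = 4*(9660 + 121) = 4*9781 = 39124)
C = 18752487989/3747188194 (C = 6 + (39124/(-66502) - 45897/112694) = 6 + (39124*(-1/66502) - 45897*1/112694) = 6 + (-19562/33251 - 45897/112694) = 6 - 3730641175/3747188194 = 18752487989/3747188194 ≈ 5.0044)
y(d) = d (y(d) = 0 + d = d)
r = I*√6344443938741843434/129213386 (r = √(-385 + 18752487989/3747188194) = √(-1423914966701/3747188194) = I*√6344443938741843434/129213386 ≈ 19.493*I)
340603 - r = 340603 - I*√6344443938741843434/129213386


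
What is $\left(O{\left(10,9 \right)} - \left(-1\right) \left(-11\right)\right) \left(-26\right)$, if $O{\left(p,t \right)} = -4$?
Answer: $390$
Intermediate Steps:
$\left(O{\left(10,9 \right)} - \left(-1\right) \left(-11\right)\right) \left(-26\right) = \left(-4 - \left(-1\right) \left(-11\right)\right) \left(-26\right) = \left(-4 - 11\right) \left(-26\right) = \left(-15\right) \left(-26\right) = 390$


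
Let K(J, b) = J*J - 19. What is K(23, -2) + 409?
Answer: 919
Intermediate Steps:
K(J, b) = -19 + J**2 (K(J, b) = J**2 - 19 = -19 + J**2)
K(23, -2) + 409 = (-19 + 23**2) + 409 = (-19 + 529) + 409 = 510 + 409 = 919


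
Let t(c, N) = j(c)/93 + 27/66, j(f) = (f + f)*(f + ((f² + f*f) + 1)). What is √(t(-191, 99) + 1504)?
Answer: I*√1244986635882/2046 ≈ 545.35*I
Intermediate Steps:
j(f) = 2*f*(1 + f + 2*f²) (j(f) = (2*f)*(f + ((f² + f²) + 1)) = (2*f)*(f + (2*f² + 1)) = (2*f)*(f + (1 + 2*f²)) = (2*f)*(1 + f + 2*f²) = 2*f*(1 + f + 2*f²))
t(c, N) = 9/22 + 2*c*(1 + c + 2*c²)/93 (t(c, N) = (2*c*(1 + c + 2*c²))/93 + 27/66 = (2*c*(1 + c + 2*c²))*(1/93) + 27*(1/66) = 2*c*(1 + c + 2*c²)/93 + 9/22 = 9/22 + 2*c*(1 + c + 2*c²)/93)
√(t(-191, 99) + 1504) = √((9/22 + (2/93)*(-191)*(1 - 191 + 2*(-191)²)) + 1504) = √((9/22 + (2/93)*(-191)*(1 - 191 + 2*36481)) + 1504) = √((9/22 + (2/93)*(-191)*(1 - 191 + 72962)) + 1504) = √((9/22 + (2/93)*(-191)*72772) + 1504) = √((9/22 - 27798904/93) + 1504) = √(-611575051/2046 + 1504) = √(-608497867/2046) = I*√1244986635882/2046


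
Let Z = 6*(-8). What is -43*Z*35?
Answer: 72240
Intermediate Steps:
Z = -48
-43*Z*35 = -43*(-48)*35 = 2064*35 = 72240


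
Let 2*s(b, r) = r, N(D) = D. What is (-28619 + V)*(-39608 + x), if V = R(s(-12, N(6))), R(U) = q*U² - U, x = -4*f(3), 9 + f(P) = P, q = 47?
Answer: 1116229216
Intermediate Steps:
f(P) = -9 + P
s(b, r) = r/2
x = 24 (x = -4*(-9 + 3) = -4*(-6) = 24)
R(U) = -U + 47*U² (R(U) = 47*U² - U = -U + 47*U²)
V = 420 (V = ((½)*6)*(-1 + 47*((½)*6)) = 3*(-1 + 47*3) = 3*(-1 + 141) = 3*140 = 420)
(-28619 + V)*(-39608 + x) = (-28619 + 420)*(-39608 + 24) = -28199*(-39584) = 1116229216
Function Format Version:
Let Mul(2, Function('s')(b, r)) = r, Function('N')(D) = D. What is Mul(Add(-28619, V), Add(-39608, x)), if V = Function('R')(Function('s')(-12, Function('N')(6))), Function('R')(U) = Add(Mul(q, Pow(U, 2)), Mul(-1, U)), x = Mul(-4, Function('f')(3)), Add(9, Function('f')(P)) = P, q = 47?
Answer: 1116229216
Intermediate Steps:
Function('f')(P) = Add(-9, P)
Function('s')(b, r) = Mul(Rational(1, 2), r)
x = 24 (x = Mul(-4, Add(-9, 3)) = Mul(-4, -6) = 24)
Function('R')(U) = Add(Mul(-1, U), Mul(47, Pow(U, 2))) (Function('R')(U) = Add(Mul(47, Pow(U, 2)), Mul(-1, U)) = Add(Mul(-1, U), Mul(47, Pow(U, 2))))
V = 420 (V = Mul(Mul(Rational(1, 2), 6), Add(-1, Mul(47, Mul(Rational(1, 2), 6)))) = Mul(3, Add(-1, Mul(47, 3))) = Mul(3, Add(-1, 141)) = Mul(3, 140) = 420)
Mul(Add(-28619, V), Add(-39608, x)) = Mul(Add(-28619, 420), Add(-39608, 24)) = Mul(-28199, -39584) = 1116229216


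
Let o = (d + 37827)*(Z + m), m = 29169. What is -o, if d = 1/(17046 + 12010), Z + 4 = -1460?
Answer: -30450601876665/29056 ≈ -1.0480e+9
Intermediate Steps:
Z = -1464 (Z = -4 - 1460 = -1464)
d = 1/29056 ≈ 3.4416e-5
o = 30450601876665/29056 (o = (1/29056 + 37827)*(-1464 + 29169) = (1099101313/29056)*27705 = 30450601876665/29056 ≈ 1.0480e+9)
-o = -1*30450601876665/29056 = -30450601876665/29056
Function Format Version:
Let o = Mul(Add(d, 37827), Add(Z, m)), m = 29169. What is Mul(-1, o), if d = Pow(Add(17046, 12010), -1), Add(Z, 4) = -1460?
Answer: Rational(-30450601876665, 29056) ≈ -1.0480e+9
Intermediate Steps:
Z = -1464 (Z = Add(-4, -1460) = -1464)
d = Rational(1, 29056) (d = Pow(29056, -1) = Rational(1, 29056) ≈ 3.4416e-5)
o = Rational(30450601876665, 29056) (o = Mul(Add(Rational(1, 29056), 37827), Add(-1464, 29169)) = Mul(Rational(1099101313, 29056), 27705) = Rational(30450601876665, 29056) ≈ 1.0480e+9)
Mul(-1, o) = Mul(-1, Rational(30450601876665, 29056)) = Rational(-30450601876665, 29056)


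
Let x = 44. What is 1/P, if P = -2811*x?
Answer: -1/123684 ≈ -8.0851e-6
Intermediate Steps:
P = -123684 (P = -2811*44 = -123684)
1/P = 1/(-123684) = -1/123684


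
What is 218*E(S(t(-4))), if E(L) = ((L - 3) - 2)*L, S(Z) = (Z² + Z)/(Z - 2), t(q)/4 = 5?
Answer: 839300/9 ≈ 93256.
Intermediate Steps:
t(q) = 20 (t(q) = 4*5 = 20)
S(Z) = (Z + Z²)/(-2 + Z)
E(L) = L*(-5 + L) (E(L) = ((-3 + L) - 2)*L = (-5 + L)*L = L*(-5 + L))
218*E(S(t(-4))) = 218*((20*(1 + 20)/(-2 + 20))*(-5 + 20*(1 + 20)/(-2 + 20))) = 218*((20*21/18)*(-5 + 20*21/18)) = 218*((20*(1/18)*21)*(-5 + 20*(1/18)*21)) = 218*(70*(-5 + 70/3)/3) = 218*((70/3)*(55/3)) = 218*(3850/9) = 839300/9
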